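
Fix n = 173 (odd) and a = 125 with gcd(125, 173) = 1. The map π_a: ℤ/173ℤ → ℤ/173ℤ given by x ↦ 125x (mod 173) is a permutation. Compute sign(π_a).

-1

Trace 90: π^k(90) = [90, 5, 106, 102, 121, 74, 81] for k=0..6.
2 cycles of lengths [172, 1].
sign(π) = (−1)^{n − #cycles} = (−1)^{173−2} = (−1)^171 = -1.
Zolotarev: (125|173) = -1, matching the cycle-count sign.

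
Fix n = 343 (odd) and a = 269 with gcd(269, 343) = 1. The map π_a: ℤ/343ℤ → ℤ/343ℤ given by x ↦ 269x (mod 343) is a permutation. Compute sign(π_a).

Start at x=25: 25 → 208 → 43 → 248 → 170 → 111 → 18 → … (one orbit).
Decompose π into cycles: lengths [294, 42, 6, 1] (4 cycles, including the fixed point 0).
sign(π) = (−1)^{n − #cycles} = (−1)^{343−4} = (−1)^339 = -1.
The Jacobi symbol (269|343) = -1 (Zolotarev) agrees.

-1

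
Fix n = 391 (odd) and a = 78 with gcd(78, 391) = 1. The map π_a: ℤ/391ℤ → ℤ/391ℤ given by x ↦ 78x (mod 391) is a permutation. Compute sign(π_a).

Start at x=372: 372 → 82 → 140 → 363 → 162 → 124 → 288 → … (one orbit).
π_78 has 6 disjoint cycles with lengths [176, 176, 16, 11, 11, 1] on {0,…,390}.
With 6 cycles on 391 points, sign = (−1)^{391−6} = -1.
The Jacobi symbol (78|391) = -1 (Zolotarev) agrees.

-1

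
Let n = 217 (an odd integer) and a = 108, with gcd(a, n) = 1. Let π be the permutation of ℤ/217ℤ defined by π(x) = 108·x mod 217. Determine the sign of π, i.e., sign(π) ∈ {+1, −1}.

Orbit of 32 under x↦108x: [32, 201, 8, 213, 2, 216, 109]… (length divides ord_217(108)).
Cycle type of π: 30×6 + 10×3 + 6 + 1; total 11 cycles.
Σ(ℓ_i−1) = 217−11 = 206; sign = (−1)^206 = +1.

+1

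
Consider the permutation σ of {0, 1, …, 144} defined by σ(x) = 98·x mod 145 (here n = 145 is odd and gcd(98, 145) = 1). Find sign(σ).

Trace 47: π^k(47) = [47, 111, 3, 4, 102, 136, 133] for k=0..6.
Cycle type of π: 28×5 + 4 + 1; total 7 cycles.
With 7 cycles on 145 points, sign = (−1)^{145−7} = +1.

+1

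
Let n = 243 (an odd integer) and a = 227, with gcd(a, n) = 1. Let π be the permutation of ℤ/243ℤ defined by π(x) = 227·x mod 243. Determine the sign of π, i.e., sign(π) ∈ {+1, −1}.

Start at x=37: 37 → 137 → 238 → 80 → 178 → 68 → 127 → … (one orbit).
The orbit structure of x ↦ 227x mod 243: 6 orbits of sizes [162, 54, 18, 6, 2, 1].
n − c = 243 − 6 = 237; sign = (−1)^237 = -1.
Zolotarev: (227|243) = -1, matching the cycle-count sign.

-1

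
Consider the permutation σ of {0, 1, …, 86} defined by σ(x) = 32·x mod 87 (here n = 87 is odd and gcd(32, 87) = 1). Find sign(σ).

Start at x=32: 32 → 67 → 56 → 52 → 11 → 4 → 41 → … (one orbit).
Cycle type of π: 28×3 + 2 + 1; total 5 cycles.
With 5 cycles on 87 points, sign = (−1)^{87−5} = +1.
Via Zolotarev, sign(π_{32}) = (32|87) = +1.

+1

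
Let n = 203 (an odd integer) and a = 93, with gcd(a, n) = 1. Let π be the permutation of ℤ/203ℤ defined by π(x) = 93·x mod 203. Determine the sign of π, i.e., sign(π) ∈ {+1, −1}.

+1

Trace 121: π^k(121) = [121, 88, 64, 65, 158, 78, 149] for k=0..6.
Cycle type of π: 42×4 + 14×2 + 3×2 + 1; total 9 cycles.
9 cycles on 203: each ℓ→(−1)^(ℓ−1), product (−1)^194 = +1.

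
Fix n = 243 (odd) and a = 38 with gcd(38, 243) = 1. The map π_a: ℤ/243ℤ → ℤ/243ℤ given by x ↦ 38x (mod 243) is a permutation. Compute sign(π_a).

-1

Trace 26: π^k(26) = [26, 16, 122, 19, 236, 220, 98] for k=0..6.
The orbit structure of x ↦ 38x mod 243: 6 orbits of sizes [162, 54, 18, 6, 2, 1].
n − c = 243 − 6 = 237; sign = (−1)^237 = -1.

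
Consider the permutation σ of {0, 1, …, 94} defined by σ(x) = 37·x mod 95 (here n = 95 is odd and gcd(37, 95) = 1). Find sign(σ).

Trace 18: π^k(18) = [18, 1, 37, 39] for k=0..3.
Cycle type of π: 4×19 + 2×9 + 1; total 29 cycles.
29 cycles on 95: each ℓ→(−1)^(ℓ−1), product (−1)^66 = +1.
Check: (37/95) = +1 by Zolotarev.

+1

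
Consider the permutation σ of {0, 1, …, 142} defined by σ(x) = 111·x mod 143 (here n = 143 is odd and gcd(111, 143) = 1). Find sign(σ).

Trace 45: π^k(45) = [45, 133, 34, 56, 67, 1, 111] for k=0..6.
22 cycles of lengths [12, 12, 12, 12, 12, 12, 12, 12, 12, 12, 12, 1, 1, 1, 1, 1, 1, 1, 1, 1, 1, 1].
n − c = 143 − 22 = 121; sign = (−1)^121 = -1.

-1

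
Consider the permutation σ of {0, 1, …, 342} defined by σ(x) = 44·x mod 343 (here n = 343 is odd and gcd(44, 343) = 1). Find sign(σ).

Orbit of 170 under x↦44x: [170, 277, 183, 163, 312, 8, 9]… (length divides ord_343(44)).
Cycle type of π: 147×2 + 21×2 + 3×2 + 1; total 7 cycles.
343 − 7 = 336 transpositions; sign(π) = (−1)^336 = +1.
Via Zolotarev, sign(π_{44}) = (44|343) = +1.

+1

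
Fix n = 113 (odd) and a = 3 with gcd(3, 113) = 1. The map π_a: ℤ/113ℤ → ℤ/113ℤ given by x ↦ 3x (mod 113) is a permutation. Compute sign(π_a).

Orbit of 67 under x↦3x: [67, 88, 38, 1, 3, 9, 27]… (length divides ord_113(3)).
The orbit structure of x ↦ 3x mod 113: 2 orbits of sizes [112, 1].
Σ(ℓ_i−1) = 113−2 = 111; sign = (−1)^111 = -1.

-1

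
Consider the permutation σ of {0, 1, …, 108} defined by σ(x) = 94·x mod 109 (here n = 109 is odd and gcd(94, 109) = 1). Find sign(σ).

+1

Trace 46: π^k(46) = [46, 73, 104, 75, 74, 89, 82] for k=0..6.
The orbit structure of x ↦ 94x mod 109: 3 orbits of sizes [54, 54, 1].
109 − 3 = 106 transpositions; sign(π) = (−1)^106 = +1.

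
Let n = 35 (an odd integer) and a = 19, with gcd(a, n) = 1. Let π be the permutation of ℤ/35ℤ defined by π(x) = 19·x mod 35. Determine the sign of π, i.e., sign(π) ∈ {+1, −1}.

Orbit of 16 under x↦19x: [16, 24, 1, 19, 11, 34]… (length divides ord_35(19)).
The orbit structure of x ↦ 19x mod 35: 8 orbits of sizes [6, 6, 6, 6, 6, 2, 2, 1].
8 cycles on 35: each ℓ→(−1)^(ℓ−1), product (−1)^27 = -1.

-1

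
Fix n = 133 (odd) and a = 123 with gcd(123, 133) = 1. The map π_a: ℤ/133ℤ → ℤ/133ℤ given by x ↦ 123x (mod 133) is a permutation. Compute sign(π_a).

Orbit of 106 under x↦123x: [106, 4, 93, 1, 123, 100, 64]… (length divides ord_133(123)).
Cycle type of π: 9×14 + 3×2 + 1; total 17 cycles.
With 17 cycles on 133 points, sign = (−1)^{133−17} = +1.

+1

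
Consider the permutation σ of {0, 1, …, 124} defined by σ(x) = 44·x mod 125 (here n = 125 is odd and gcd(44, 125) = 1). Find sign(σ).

Trace 64: π^k(64) = [64, 66, 29, 26, 19, 86, 34] for k=0..6.
π_44 has 7 disjoint cycles with lengths [50, 50, 10, 10, 2, 2, 1] on {0,…,124}.
sign(π) = (−1)^{n − #cycles} = (−1)^{125−7} = (−1)^118 = +1.
Zolotarev: (44|125) = +1, matching the cycle-count sign.

+1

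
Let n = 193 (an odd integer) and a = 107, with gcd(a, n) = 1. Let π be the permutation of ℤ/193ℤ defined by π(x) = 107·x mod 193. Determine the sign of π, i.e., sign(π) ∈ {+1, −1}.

+1

Trace 83: π^k(83) = [83, 3, 128, 186, 23, 145, 75] for k=0..6.
π_107 has 3 disjoint cycles with lengths [96, 96, 1] on {0,…,192}.
sign(π) = (−1)^{n − #cycles} = (−1)^{193−3} = (−1)^190 = +1.
The Jacobi symbol (107|193) = +1 (Zolotarev) agrees.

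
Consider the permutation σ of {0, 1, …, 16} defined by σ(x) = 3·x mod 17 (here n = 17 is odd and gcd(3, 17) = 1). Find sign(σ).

Trace 10: π^k(10) = [10, 13, 5, 15, 11, 16, 14] for k=0..6.
Cycle lengths of π_3 on ℤ/17ℤ: [16, 1]; 2 cycles in total.
sign(π) = (−1)^{n − #cycles} = (−1)^{17−2} = (−1)^15 = -1.
Via Zolotarev, sign(π_{3}) = (3|17) = -1.

-1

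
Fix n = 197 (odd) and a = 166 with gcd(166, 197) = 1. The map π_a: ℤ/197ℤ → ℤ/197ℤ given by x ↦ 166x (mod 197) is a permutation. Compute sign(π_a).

-1

Orbit of 24 under x↦166x: [24, 44, 15, 126, 34, 128, 169]… (length divides ord_197(166)).
The orbit structure of x ↦ 166x mod 197: 2 orbits of sizes [196, 1].
197 − 2 = 195 transpositions; sign(π) = (−1)^195 = -1.
Check: (166/197) = -1 by Zolotarev.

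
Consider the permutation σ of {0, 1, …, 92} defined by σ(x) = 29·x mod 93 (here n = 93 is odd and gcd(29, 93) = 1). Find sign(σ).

+1

Orbit of 16 under x↦29x: [16, 92, 64, 89, 70, 77, 1]… (length divides ord_93(29)).
Cycle lengths of π_29 on ℤ/93ℤ: [10, 10, 10, 10, 10, 10, 10, 10, 10, 2, 1]; 11 cycles in total.
n − c = 93 − 11 = 82; sign = (−1)^82 = +1.
The Jacobi symbol (29|93) = +1 (Zolotarev) agrees.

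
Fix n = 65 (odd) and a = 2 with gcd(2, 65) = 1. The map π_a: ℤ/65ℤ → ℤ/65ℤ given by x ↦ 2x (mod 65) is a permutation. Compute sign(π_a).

+1

Orbit of 63 under x↦2x: [63, 61, 57, 49, 33, 1, 2]… (length divides ord_65(2)).
Cycle lengths of π_2 on ℤ/65ℤ: [12, 12, 12, 12, 12, 4, 1]; 7 cycles in total.
With 7 cycles on 65 points, sign = (−1)^{65−7} = +1.
The Jacobi symbol (2|65) = +1 (Zolotarev) agrees.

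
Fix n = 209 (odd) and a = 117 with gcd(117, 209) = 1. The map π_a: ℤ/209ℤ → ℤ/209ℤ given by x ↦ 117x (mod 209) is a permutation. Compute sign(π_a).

Trace 158: π^k(158) = [158, 94, 130, 162, 144, 128, 137] for k=0..6.
5 cycles of lengths [90, 90, 18, 10, 1].
n − c = 209 − 5 = 204; sign = (−1)^204 = +1.
Check: (117/209) = +1 by Zolotarev.

+1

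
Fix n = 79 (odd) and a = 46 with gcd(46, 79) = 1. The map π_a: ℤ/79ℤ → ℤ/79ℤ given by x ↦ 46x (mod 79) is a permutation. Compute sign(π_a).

+1

Orbit of 10 under x↦46x: [10, 65, 67, 1, 46, 62, 8]… (length divides ord_79(46)).
The orbit structure of x ↦ 46x mod 79: 7 orbits of sizes [13, 13, 13, 13, 13, 13, 1].
79 − 7 = 72 transpositions; sign(π) = (−1)^72 = +1.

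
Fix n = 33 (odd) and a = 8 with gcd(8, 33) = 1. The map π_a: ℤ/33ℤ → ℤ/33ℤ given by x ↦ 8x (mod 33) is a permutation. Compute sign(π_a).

+1

Orbit of 29 under x↦8x: [29, 1, 8, 31, 17, 4, 32]… (length divides ord_33(8)).
Cycle type of π: 10×3 + 2 + 1; total 5 cycles.
sign(π) = (−1)^{n − #cycles} = (−1)^{33−5} = (−1)^28 = +1.
Check: (8/33) = +1 by Zolotarev.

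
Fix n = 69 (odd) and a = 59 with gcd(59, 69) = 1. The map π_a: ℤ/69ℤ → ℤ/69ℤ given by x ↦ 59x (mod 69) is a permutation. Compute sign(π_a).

-1

Trace 4: π^k(4) = [4, 29, 55, 2, 49, 62, 1] for k=0..6.
π_59 has 6 disjoint cycles with lengths [22, 22, 11, 11, 2, 1] on {0,…,68}.
6 cycles on 69: each ℓ→(−1)^(ℓ−1), product (−1)^63 = -1.
Check: (59/69) = -1 by Zolotarev.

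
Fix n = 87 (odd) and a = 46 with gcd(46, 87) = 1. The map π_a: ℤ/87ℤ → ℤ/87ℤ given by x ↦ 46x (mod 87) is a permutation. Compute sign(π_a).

-1

Trace 70: π^k(70) = [70, 1, 46, 28] for k=0..3.
Cycle type of π: 4×21 + 1×3; total 24 cycles.
24 cycles on 87: each ℓ→(−1)^(ℓ−1), product (−1)^63 = -1.
The Jacobi symbol (46|87) = -1 (Zolotarev) agrees.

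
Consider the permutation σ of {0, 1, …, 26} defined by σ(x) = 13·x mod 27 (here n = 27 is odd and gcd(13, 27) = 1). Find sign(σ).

Start at x=13: 13 → 7 → 10 → 22 → 16 → 19 → 4 → … (one orbit).
The orbit structure of x ↦ 13x mod 27: 7 orbits of sizes [9, 9, 3, 3, 1, 1, 1].
7 cycles on 27: each ℓ→(−1)^(ℓ−1), product (−1)^20 = +1.
Via Zolotarev, sign(π_{13}) = (13|27) = +1.

+1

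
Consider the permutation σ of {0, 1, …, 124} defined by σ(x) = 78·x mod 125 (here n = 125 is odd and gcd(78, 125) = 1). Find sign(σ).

Trace 52: π^k(52) = [52, 56, 118, 79, 37, 11, 108] for k=0..6.
Decompose π into cycles: lengths [100, 20, 4, 1] (4 cycles, including the fixed point 0).
With 4 cycles on 125 points, sign = (−1)^{125−4} = -1.
The Jacobi symbol (78|125) = -1 (Zolotarev) agrees.

-1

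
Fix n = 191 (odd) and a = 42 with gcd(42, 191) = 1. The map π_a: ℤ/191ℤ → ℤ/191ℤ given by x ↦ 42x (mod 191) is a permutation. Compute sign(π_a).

-1

Start at x=38: 38 → 68 → 182 → 4 → 168 → 180 → 111 → … (one orbit).
2 cycles of lengths [190, 1].
Σ(ℓ_i−1) = 191−2 = 189; sign = (−1)^189 = -1.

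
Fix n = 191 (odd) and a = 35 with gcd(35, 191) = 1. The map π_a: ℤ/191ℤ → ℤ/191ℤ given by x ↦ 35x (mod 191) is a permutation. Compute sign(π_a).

-1

Orbit of 128 under x↦35x: [128, 87, 180, 188, 86, 145, 109]… (length divides ord_191(35)).
2 cycles of lengths [190, 1].
191 − 2 = 189 transpositions; sign(π) = (−1)^189 = -1.
Via Zolotarev, sign(π_{35}) = (35|191) = -1.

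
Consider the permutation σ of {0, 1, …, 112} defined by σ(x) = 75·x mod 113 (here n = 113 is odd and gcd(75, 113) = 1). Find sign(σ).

-1

Orbit of 28 under x↦75x: [28, 66, 91, 45, 98, 5, 36]… (length divides ord_113(75)).
π_75 has 2 disjoint cycles with lengths [112, 1] on {0,…,112}.
2 cycles on 113: each ℓ→(−1)^(ℓ−1), product (−1)^111 = -1.
Zolotarev: (75|113) = -1, matching the cycle-count sign.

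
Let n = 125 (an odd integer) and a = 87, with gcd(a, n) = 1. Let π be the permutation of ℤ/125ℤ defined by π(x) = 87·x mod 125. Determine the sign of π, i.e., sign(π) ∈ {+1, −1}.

Trace 48: π^k(48) = [48, 51, 62, 19, 28, 61, 57] for k=0..6.
The orbit structure of x ↦ 87x mod 125: 4 orbits of sizes [100, 20, 4, 1].
4 cycles on 125: each ℓ→(−1)^(ℓ−1), product (−1)^121 = -1.

-1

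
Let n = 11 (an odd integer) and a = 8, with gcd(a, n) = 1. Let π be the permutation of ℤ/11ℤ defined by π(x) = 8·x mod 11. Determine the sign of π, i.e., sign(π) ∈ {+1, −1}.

Orbit of 3 under x↦8x: [3, 2, 5, 7, 1, 8, 9]… (length divides ord_11(8)).
Cycle lengths of π_8 on ℤ/11ℤ: [10, 1]; 2 cycles in total.
n − c = 11 − 2 = 9; sign = (−1)^9 = -1.
Via Zolotarev, sign(π_{8}) = (8|11) = -1.

-1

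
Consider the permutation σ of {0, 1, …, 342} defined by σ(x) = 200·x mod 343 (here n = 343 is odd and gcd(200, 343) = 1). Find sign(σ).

Start at x=15: 15 → 256 → 93 → 78 → 165 → 72 → 337 → … (one orbit).
7 cycles of lengths [147, 147, 21, 21, 3, 3, 1].
Σ(ℓ_i−1) = 343−7 = 336; sign = (−1)^336 = +1.
Check: (200/343) = +1 by Zolotarev.

+1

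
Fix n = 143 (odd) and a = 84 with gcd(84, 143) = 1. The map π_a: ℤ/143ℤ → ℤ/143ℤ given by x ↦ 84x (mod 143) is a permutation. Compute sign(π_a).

+1

Trace 113: π^k(113) = [113, 54, 103, 72, 42, 96, 56] for k=0..6.
The orbit structure of x ↦ 84x mod 143: 5 orbits of sizes [60, 60, 12, 10, 1].
With 5 cycles on 143 points, sign = (−1)^{143−5} = +1.
Zolotarev: (84|143) = +1, matching the cycle-count sign.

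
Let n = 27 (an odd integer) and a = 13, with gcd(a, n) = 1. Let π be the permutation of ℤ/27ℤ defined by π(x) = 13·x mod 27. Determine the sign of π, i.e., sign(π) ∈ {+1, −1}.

Orbit of 7 under x↦13x: [7, 10, 22, 16, 19, 4, 25]… (length divides ord_27(13)).
The orbit structure of x ↦ 13x mod 27: 7 orbits of sizes [9, 9, 3, 3, 1, 1, 1].
n − c = 27 − 7 = 20; sign = (−1)^20 = +1.
Check: (13/27) = +1 by Zolotarev.

+1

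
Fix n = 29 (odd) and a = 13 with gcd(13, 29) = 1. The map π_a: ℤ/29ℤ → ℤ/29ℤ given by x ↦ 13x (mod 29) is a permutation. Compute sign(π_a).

Trace 28: π^k(28) = [28, 16, 5, 7, 4, 23, 9] for k=0..6.
Cycle lengths of π_13 on ℤ/29ℤ: [14, 14, 1]; 3 cycles in total.
Σ(ℓ_i−1) = 29−3 = 26; sign = (−1)^26 = +1.
The Jacobi symbol (13|29) = +1 (Zolotarev) agrees.

+1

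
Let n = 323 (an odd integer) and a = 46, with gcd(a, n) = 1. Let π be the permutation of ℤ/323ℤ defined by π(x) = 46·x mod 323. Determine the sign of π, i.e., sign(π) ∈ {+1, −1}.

Start at x=31: 31 → 134 → 27 → 273 → 284 → 144 → 164 → … (one orbit).
Cycle type of π: 48×6 + 16 + 6×3 + 1; total 11 cycles.
Σ(ℓ_i−1) = 323−11 = 312; sign = (−1)^312 = +1.
The Jacobi symbol (46|323) = +1 (Zolotarev) agrees.

+1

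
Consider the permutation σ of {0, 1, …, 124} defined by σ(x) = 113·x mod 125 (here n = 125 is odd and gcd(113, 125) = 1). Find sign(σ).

Orbit of 54 under x↦113x: [54, 102, 26, 63, 119, 72, 11]… (length divides ord_125(113)).
The orbit structure of x ↦ 113x mod 125: 4 orbits of sizes [100, 20, 4, 1].
4 cycles on 125: each ℓ→(−1)^(ℓ−1), product (−1)^121 = -1.
The Jacobi symbol (113|125) = -1 (Zolotarev) agrees.

-1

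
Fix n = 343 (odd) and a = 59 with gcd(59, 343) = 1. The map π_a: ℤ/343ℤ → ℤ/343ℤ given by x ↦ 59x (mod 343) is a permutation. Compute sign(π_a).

Orbit of 12 under x↦59x: [12, 22, 269, 93, 342, 284, 292]… (length divides ord_343(59)).
π_59 has 4 disjoint cycles with lengths [294, 42, 6, 1] on {0,…,342}.
Σ(ℓ_i−1) = 343−4 = 339; sign = (−1)^339 = -1.
The Jacobi symbol (59|343) = -1 (Zolotarev) agrees.

-1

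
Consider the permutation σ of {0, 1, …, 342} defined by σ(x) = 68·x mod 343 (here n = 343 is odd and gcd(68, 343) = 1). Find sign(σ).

-1

Trace 276: π^k(276) = [276, 246, 264, 116, 342, 275, 178] for k=0..6.
Cycle lengths of π_68 on ℤ/343ℤ: [42, 42, 42, 42, 42, 42, 42, 6, 6, 6, 6, 6, 6, 6, 6, 1]; 16 cycles in total.
sign(π) = (−1)^{n − #cycles} = (−1)^{343−16} = (−1)^327 = -1.
Via Zolotarev, sign(π_{68}) = (68|343) = -1.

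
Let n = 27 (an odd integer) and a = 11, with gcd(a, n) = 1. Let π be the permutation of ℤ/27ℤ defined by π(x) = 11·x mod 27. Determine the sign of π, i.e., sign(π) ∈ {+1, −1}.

-1

Start at x=10: 10 → 2 → 22 → 26 → 16 → 14 → 19 → … (one orbit).
4 cycles of lengths [18, 6, 2, 1].
n − c = 27 − 4 = 23; sign = (−1)^23 = -1.
(11|27)_J = -1 (Zolotarev's lemma cross-check).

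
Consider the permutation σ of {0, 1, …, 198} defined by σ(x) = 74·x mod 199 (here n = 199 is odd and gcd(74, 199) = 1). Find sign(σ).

Trace 121: π^k(121) = [121, 198, 125, 96, 139, 137, 188] for k=0..6.
π_74 has 10 disjoint cycles with lengths [22, 22, 22, 22, 22, 22, 22, 22, 22, 1] on {0,…,198}.
199 − 10 = 189 transpositions; sign(π) = (−1)^189 = -1.
(74|199)_J = -1 (Zolotarev's lemma cross-check).

-1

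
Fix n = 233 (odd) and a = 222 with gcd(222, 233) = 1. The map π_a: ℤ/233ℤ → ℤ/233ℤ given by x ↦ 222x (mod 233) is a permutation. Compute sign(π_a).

-1

Orbit of 130 under x↦222x: [130, 201, 119, 89, 186, 51, 138]… (length divides ord_233(222)).
The orbit structure of x ↦ 222x mod 233: 2 orbits of sizes [232, 1].
2 cycles on 233: each ℓ→(−1)^(ℓ−1), product (−1)^231 = -1.
Via Zolotarev, sign(π_{222}) = (222|233) = -1.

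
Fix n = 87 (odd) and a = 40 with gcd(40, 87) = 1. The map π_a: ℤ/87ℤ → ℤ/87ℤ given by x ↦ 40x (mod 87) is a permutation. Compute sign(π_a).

-1

Trace 10: π^k(10) = [10, 52, 79, 28, 76, 82, 61] for k=0..6.
6 cycles of lengths [28, 28, 28, 1, 1, 1].
sign(π) = (−1)^{n − #cycles} = (−1)^{87−6} = (−1)^81 = -1.
The Jacobi symbol (40|87) = -1 (Zolotarev) agrees.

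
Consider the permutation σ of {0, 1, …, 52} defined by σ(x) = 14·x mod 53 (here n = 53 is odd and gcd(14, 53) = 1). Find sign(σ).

-1

Trace 15: π^k(15) = [15, 51, 25, 32, 24, 18, 40] for k=0..6.
π_14 has 2 disjoint cycles with lengths [52, 1] on {0,…,52}.
With 2 cycles on 53 points, sign = (−1)^{53−2} = -1.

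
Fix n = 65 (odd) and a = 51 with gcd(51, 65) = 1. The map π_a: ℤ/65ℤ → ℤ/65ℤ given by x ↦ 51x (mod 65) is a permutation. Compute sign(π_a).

Orbit of 1 under x↦51x: [1, 51]… (length divides ord_65(51)).
Cycle lengths of π_51 on ℤ/65ℤ: [2, 2, 2, 2, 2, 2, 2, 2, 2, 2, 2, 2, 2, 2, 2, 2, 2, 2, 2, 2, 2, 2, 2, 2, 2, 2, 2, 2, 2, 2, 1, 1, 1, 1, 1]; 35 cycles in total.
With 35 cycles on 65 points, sign = (−1)^{65−35} = +1.

+1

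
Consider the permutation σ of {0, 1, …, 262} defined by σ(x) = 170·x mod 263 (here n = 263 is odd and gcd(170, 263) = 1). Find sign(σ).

-1

Orbit of 164 under x↦170x: [164, 2, 77, 203, 57, 222, 131]… (length divides ord_263(170)).
Cycle type of π: 262 + 1; total 2 cycles.
263 − 2 = 261 transpositions; sign(π) = (−1)^261 = -1.
Check: (170/263) = -1 by Zolotarev.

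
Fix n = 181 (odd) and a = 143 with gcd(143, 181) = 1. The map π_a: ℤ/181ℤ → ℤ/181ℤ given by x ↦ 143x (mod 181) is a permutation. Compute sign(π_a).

Start at x=39: 39 → 147 → 25 → 136 → 81 → 180 → 38 → … (one orbit).
3 cycles of lengths [90, 90, 1].
181 − 3 = 178 transpositions; sign(π) = (−1)^178 = +1.
Via Zolotarev, sign(π_{143}) = (143|181) = +1.

+1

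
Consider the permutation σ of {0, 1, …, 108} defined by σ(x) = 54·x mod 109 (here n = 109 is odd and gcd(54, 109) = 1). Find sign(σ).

-1

Start at x=55: 55 → 27 → 41 → 34 → 92 → 63 → 23 → … (one orbit).
Decompose π into cycles: lengths [36, 36, 36, 1] (4 cycles, including the fixed point 0).
n − c = 109 − 4 = 105; sign = (−1)^105 = -1.
(54|109)_J = -1 (Zolotarev's lemma cross-check).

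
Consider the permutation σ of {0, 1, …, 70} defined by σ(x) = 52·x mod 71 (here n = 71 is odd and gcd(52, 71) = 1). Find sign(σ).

Orbit of 2 under x↦52x: [2, 33, 12, 56, 1, 52, 6]… (length divides ord_71(52)).
Decompose π into cycles: lengths [70, 1] (2 cycles, including the fixed point 0).
With 2 cycles on 71 points, sign = (−1)^{71−2} = -1.

-1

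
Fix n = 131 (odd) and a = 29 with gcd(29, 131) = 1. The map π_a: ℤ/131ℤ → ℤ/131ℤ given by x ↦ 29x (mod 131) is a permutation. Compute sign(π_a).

Start at x=97: 97 → 62 → 95 → 4 → 116 → 89 → 92 → … (one orbit).
π_29 has 2 disjoint cycles with lengths [130, 1] on {0,…,130}.
2 cycles on 131: each ℓ→(−1)^(ℓ−1), product (−1)^129 = -1.
The Jacobi symbol (29|131) = -1 (Zolotarev) agrees.

-1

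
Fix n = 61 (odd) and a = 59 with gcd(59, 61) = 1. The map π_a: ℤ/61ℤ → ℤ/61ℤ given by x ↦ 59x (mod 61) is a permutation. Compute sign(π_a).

-1

Orbit of 19 under x↦59x: [19, 23, 15, 31, 60, 2, 57]… (length divides ord_61(59)).
The orbit structure of x ↦ 59x mod 61: 2 orbits of sizes [60, 1].
With 2 cycles on 61 points, sign = (−1)^{61−2} = -1.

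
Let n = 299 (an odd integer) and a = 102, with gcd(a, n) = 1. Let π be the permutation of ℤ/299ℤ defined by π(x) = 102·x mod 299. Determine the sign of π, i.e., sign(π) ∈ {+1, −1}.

Start at x=135: 135 → 16 → 137 → 220 → 15 → 35 → 281 → … (one orbit).
5 cycles of lengths [132, 132, 22, 12, 1].
n − c = 299 − 5 = 294; sign = (−1)^294 = +1.
The Jacobi symbol (102|299) = +1 (Zolotarev) agrees.

+1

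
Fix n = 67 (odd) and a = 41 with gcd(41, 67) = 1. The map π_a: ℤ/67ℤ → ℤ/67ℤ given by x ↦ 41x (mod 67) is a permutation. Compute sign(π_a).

-1

Start at x=35: 35 → 28 → 9 → 34 → 54 → 3 → 56 → … (one orbit).
Cycle type of π: 66 + 1; total 2 cycles.
Σ(ℓ_i−1) = 67−2 = 65; sign = (−1)^65 = -1.
Zolotarev: (41|67) = -1, matching the cycle-count sign.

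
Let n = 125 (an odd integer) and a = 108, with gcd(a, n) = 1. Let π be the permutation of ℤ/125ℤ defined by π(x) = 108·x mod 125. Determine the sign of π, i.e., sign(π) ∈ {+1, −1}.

Start at x=64: 64 → 37 → 121 → 68 → 94 → 27 → 41 → … (one orbit).
Cycle type of π: 100 + 20 + 4 + 1; total 4 cycles.
125 − 4 = 121 transpositions; sign(π) = (−1)^121 = -1.
(108|125)_J = -1 (Zolotarev's lemma cross-check).

-1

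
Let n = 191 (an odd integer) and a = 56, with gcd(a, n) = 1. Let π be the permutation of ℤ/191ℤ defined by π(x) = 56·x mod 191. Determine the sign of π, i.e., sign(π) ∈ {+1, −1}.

Orbit of 150 under x↦56x: [150, 187, 158, 62, 34, 185, 46]… (length divides ord_191(56)).
Decompose π into cycles: lengths [190, 1] (2 cycles, including the fixed point 0).
Σ(ℓ_i−1) = 191−2 = 189; sign = (−1)^189 = -1.

-1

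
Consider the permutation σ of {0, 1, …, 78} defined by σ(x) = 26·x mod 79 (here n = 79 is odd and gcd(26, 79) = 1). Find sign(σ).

+1

Start at x=46: 46 → 11 → 49 → 10 → 23 → 45 → 64 → … (one orbit).
3 cycles of lengths [39, 39, 1].
With 3 cycles on 79 points, sign = (−1)^{79−3} = +1.
(26|79)_J = +1 (Zolotarev's lemma cross-check).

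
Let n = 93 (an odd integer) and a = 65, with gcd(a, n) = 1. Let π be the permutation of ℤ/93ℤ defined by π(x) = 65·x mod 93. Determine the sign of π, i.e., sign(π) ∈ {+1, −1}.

+1

Start at x=76: 76 → 11 → 64 → 68 → 49 → 23 → 7 → … (one orbit).
π_65 has 5 disjoint cycles with lengths [30, 30, 30, 2, 1] on {0,…,92}.
n − c = 93 − 5 = 88; sign = (−1)^88 = +1.
Check: (65/93) = +1 by Zolotarev.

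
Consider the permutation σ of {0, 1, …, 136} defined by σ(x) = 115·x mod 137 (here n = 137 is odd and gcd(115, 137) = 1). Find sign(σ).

Orbit of 16 under x↦115x: [16, 59, 72, 60, 50, 133, 88]… (length divides ord_137(115)).
π_115 has 9 disjoint cycles with lengths [17, 17, 17, 17, 17, 17, 17, 17, 1] on {0,…,136}.
n − c = 137 − 9 = 128; sign = (−1)^128 = +1.

+1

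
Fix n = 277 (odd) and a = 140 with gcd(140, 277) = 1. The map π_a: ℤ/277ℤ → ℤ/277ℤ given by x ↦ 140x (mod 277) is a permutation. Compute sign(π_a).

Orbit of 131 under x↦140x: [131, 58, 87, 269, 265, 259, 250]… (length divides ord_277(140)).
2 cycles of lengths [276, 1].
n − c = 277 − 2 = 275; sign = (−1)^275 = -1.
Check: (140/277) = -1 by Zolotarev.

-1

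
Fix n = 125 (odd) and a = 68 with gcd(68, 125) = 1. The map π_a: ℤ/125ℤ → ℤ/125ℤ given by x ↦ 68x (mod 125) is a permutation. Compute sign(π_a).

-1

Start at x=124: 124 → 57 → 1 → 68 → 124 (one orbit).
π_68 has 32 disjoint cycles with lengths [4, 4, 4, 4, 4, 4, 4, 4, 4, 4, 4, 4, 4, 4, 4, 4, 4, 4, 4, 4, 4, 4, 4, 4, 4, 4, 4, 4, 4, 4, 4, 1] on {0,…,124}.
32 cycles on 125: each ℓ→(−1)^(ℓ−1), product (−1)^93 = -1.
The Jacobi symbol (68|125) = -1 (Zolotarev) agrees.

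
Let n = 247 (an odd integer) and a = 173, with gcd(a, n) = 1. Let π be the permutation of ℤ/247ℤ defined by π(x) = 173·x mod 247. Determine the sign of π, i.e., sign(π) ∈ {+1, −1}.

-1

Orbit of 205 under x↦173x: [205, 144, 212, 120, 12, 100, 10]… (length divides ord_247(173)).
The orbit structure of x ↦ 173x mod 247: 16 orbits of sizes [18, 18, 18, 18, 18, 18, 18, 18, 18, 18, 18, 18, 18, 6, 6, 1].
sign(π) = (−1)^{n − #cycles} = (−1)^{247−16} = (−1)^231 = -1.
Check: (173/247) = -1 by Zolotarev.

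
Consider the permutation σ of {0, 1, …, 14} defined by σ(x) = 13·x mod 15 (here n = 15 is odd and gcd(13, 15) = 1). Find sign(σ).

Start at x=7: 7 → 1 → 13 → 4 → 7 (one orbit).
Cycle lengths of π_13 on ℤ/15ℤ: [4, 4, 4, 1, 1, 1]; 6 cycles in total.
15 − 6 = 9 transpositions; sign(π) = (−1)^9 = -1.

-1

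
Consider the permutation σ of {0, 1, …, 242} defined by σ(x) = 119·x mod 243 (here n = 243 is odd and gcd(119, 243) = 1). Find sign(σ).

-1

Start at x=10: 10 → 218 → 184 → 26 → 178 → 41 → 19 → … (one orbit).
Decompose π into cycles: lengths [162, 54, 18, 6, 2, 1] (6 cycles, including the fixed point 0).
sign(π) = (−1)^{n − #cycles} = (−1)^{243−6} = (−1)^237 = -1.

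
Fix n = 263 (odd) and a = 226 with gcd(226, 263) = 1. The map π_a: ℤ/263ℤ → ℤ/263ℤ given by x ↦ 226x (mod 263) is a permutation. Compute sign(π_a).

-1

Trace 203: π^k(203) = [203, 116, 179, 215, 198, 38, 172] for k=0..6.
Cycle lengths of π_226 on ℤ/263ℤ: [262, 1]; 2 cycles in total.
n − c = 263 − 2 = 261; sign = (−1)^261 = -1.
The Jacobi symbol (226|263) = -1 (Zolotarev) agrees.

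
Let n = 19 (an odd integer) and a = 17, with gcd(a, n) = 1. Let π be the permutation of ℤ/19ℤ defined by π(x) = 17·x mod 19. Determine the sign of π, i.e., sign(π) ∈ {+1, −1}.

+1

Start at x=4: 4 → 11 → 16 → 6 → 7 → 5 → 9 → … (one orbit).
Cycle lengths of π_17 on ℤ/19ℤ: [9, 9, 1]; 3 cycles in total.
With 3 cycles on 19 points, sign = (−1)^{19−3} = +1.
Zolotarev: (17|19) = +1, matching the cycle-count sign.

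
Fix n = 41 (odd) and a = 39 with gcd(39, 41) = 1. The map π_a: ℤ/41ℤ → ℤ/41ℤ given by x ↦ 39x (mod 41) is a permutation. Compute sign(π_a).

+1

Trace 25: π^k(25) = [25, 32, 18, 5, 31, 20, 1] for k=0..6.
The orbit structure of x ↦ 39x mod 41: 3 orbits of sizes [20, 20, 1].
41 − 3 = 38 transpositions; sign(π) = (−1)^38 = +1.
Via Zolotarev, sign(π_{39}) = (39|41) = +1.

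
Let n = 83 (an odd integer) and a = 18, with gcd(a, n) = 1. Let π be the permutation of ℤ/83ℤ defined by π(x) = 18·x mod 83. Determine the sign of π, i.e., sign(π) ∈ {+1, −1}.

Start at x=24: 24 → 17 → 57 → 30 → 42 → 9 → 79 → … (one orbit).
Cycle type of π: 82 + 1; total 2 cycles.
Σ(ℓ_i−1) = 83−2 = 81; sign = (−1)^81 = -1.

-1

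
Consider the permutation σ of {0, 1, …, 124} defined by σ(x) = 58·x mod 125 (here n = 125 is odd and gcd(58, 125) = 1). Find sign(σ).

-1

Start at x=49: 49 → 92 → 86 → 113 → 54 → 7 → 31 → … (one orbit).
Decompose π into cycles: lengths [100, 20, 4, 1] (4 cycles, including the fixed point 0).
n − c = 125 − 4 = 121; sign = (−1)^121 = -1.
Via Zolotarev, sign(π_{58}) = (58|125) = -1.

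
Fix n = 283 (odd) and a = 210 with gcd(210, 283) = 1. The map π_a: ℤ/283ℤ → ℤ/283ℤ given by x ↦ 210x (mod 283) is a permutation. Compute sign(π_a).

Start at x=157: 157 → 142 → 105 → 259 → 54 → 20 → 238 → … (one orbit).
Cycle type of π: 282 + 1; total 2 cycles.
2 cycles on 283: each ℓ→(−1)^(ℓ−1), product (−1)^281 = -1.
Via Zolotarev, sign(π_{210}) = (210|283) = -1.

-1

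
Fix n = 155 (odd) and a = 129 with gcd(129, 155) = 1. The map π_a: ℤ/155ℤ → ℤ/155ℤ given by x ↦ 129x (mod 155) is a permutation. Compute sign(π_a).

+1

Start at x=36: 36 → 149 → 1 → 129 → 56 → 94 → 36 (one orbit).
Decompose π into cycles: lengths [6, 6, 6, 6, 6, 6, 6, 6, 6, 6, 6, 6, 6, 6, 6, 6, 6, 6, 6, 6, 3, 3, 3, 3, 3, 3, 3, 3, 3, 3, 2, 2, 1] (33 cycles, including the fixed point 0).
155 − 33 = 122 transpositions; sign(π) = (−1)^122 = +1.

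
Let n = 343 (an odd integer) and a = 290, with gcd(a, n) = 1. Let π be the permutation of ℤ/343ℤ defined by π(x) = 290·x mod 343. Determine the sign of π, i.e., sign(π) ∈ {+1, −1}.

-1

Trace 309: π^k(309) = [309, 87, 191, 167, 67, 222, 239] for k=0..6.
Cycle lengths of π_290 on ℤ/343ℤ: [294, 42, 6, 1]; 4 cycles in total.
343 − 4 = 339 transpositions; sign(π) = (−1)^339 = -1.
Zolotarev: (290|343) = -1, matching the cycle-count sign.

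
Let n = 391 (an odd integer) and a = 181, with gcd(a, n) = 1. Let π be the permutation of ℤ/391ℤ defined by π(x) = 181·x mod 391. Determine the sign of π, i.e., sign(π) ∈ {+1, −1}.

+1

Trace 333: π^k(333) = [333, 59, 122, 186, 40, 202, 199] for k=0..6.
Decompose π into cycles: lengths [176, 176, 22, 16, 1] (5 cycles, including the fixed point 0).
n − c = 391 − 5 = 386; sign = (−1)^386 = +1.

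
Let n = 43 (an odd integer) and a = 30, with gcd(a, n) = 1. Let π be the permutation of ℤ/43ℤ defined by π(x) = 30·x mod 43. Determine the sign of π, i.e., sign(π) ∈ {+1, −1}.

-1

Orbit of 19 under x↦30x: [19, 11, 29, 10, 42, 13, 3]… (length divides ord_43(30)).
The orbit structure of x ↦ 30x mod 43: 2 orbits of sizes [42, 1].
n − c = 43 − 2 = 41; sign = (−1)^41 = -1.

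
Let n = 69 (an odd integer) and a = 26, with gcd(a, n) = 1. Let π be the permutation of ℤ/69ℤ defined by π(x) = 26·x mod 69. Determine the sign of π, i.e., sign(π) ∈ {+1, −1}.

Orbit of 58 under x↦26x: [58, 59, 16, 2, 52, 41, 31]… (length divides ord_69(26)).
Cycle lengths of π_26 on ℤ/69ℤ: [22, 22, 11, 11, 2, 1]; 6 cycles in total.
Σ(ℓ_i−1) = 69−6 = 63; sign = (−1)^63 = -1.

-1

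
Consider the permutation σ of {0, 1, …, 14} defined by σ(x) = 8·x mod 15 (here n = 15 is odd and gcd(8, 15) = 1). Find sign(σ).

+1

Trace 8: π^k(8) = [8, 4, 2, 1] for k=0..3.
Cycle type of π: 4×3 + 2 + 1; total 5 cycles.
With 5 cycles on 15 points, sign = (−1)^{15−5} = +1.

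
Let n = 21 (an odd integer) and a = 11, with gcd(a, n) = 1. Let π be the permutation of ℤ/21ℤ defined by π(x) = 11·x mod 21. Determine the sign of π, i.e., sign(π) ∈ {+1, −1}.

Trace 1: π^k(1) = [1, 11, 16, 8, 4, 2] for k=0..5.
Cycle lengths of π_11 on ℤ/21ℤ: [6, 6, 3, 3, 2, 1]; 6 cycles in total.
21 − 6 = 15 transpositions; sign(π) = (−1)^15 = -1.

-1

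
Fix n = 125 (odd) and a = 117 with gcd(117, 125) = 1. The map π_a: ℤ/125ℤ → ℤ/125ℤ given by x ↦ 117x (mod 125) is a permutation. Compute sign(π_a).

Trace 106: π^k(106) = [106, 27, 34, 103, 51, 92, 14] for k=0..6.
4 cycles of lengths [100, 20, 4, 1].
4 cycles on 125: each ℓ→(−1)^(ℓ−1), product (−1)^121 = -1.
Check: (117/125) = -1 by Zolotarev.

-1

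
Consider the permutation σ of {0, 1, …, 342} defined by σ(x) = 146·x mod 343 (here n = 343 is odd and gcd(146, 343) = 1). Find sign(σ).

-1

Trace 197: π^k(197) = [197, 293, 246, 244, 295, 195, 1] for k=0..6.
The orbit structure of x ↦ 146x mod 343: 46 orbits of sizes [14, 14, 14, 14, 14, 14, 14, 14, 14, 14, 14, 14, 14, 14, 14, 14, 14, 14, 14, 14, 14, 2, 2, 2, 2, 2, 2, 2, 2, 2, 2, 2, 2, 2, 2, 2, 2, 2, 2, 2, 2, 2, 2, 2, 2, 1].
n − c = 343 − 46 = 297; sign = (−1)^297 = -1.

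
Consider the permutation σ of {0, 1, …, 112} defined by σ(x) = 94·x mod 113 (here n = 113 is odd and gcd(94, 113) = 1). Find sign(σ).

Trace 34: π^k(34) = [34, 32, 70, 26, 71, 7, 93] for k=0..6.
2 cycles of lengths [112, 1].
2 cycles on 113: each ℓ→(−1)^(ℓ−1), product (−1)^111 = -1.

-1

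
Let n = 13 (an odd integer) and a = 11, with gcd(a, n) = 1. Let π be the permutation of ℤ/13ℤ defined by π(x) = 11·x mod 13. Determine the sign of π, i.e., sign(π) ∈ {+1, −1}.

-1

Start at x=3: 3 → 7 → 12 → 2 → 9 → 8 → 10 → … (one orbit).
Cycle type of π: 12 + 1; total 2 cycles.
With 2 cycles on 13 points, sign = (−1)^{13−2} = -1.
Via Zolotarev, sign(π_{11}) = (11|13) = -1.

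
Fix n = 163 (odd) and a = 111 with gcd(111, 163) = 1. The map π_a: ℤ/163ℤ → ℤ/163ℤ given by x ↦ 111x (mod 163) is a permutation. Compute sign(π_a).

Trace 87: π^k(87) = [87, 40, 39, 91, 158, 97, 9] for k=0..6.
Decompose π into cycles: lengths [81, 81, 1] (3 cycles, including the fixed point 0).
163 − 3 = 160 transpositions; sign(π) = (−1)^160 = +1.

+1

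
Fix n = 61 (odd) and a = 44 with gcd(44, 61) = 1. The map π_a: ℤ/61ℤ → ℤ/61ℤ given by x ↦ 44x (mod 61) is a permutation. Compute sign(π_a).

Orbit of 44 under x↦44x: [44, 45, 28, 12, 40, 52, 31]… (length divides ord_61(44)).
The orbit structure of x ↦ 44x mod 61: 2 orbits of sizes [60, 1].
61 − 2 = 59 transpositions; sign(π) = (−1)^59 = -1.
The Jacobi symbol (44|61) = -1 (Zolotarev) agrees.

-1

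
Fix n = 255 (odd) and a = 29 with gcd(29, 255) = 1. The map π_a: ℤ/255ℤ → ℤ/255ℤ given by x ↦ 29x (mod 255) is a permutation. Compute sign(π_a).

+1

Orbit of 121 under x↦29x: [121, 194, 16, 209, 196, 74, 106]… (length divides ord_255(29)).
23 cycles of lengths [16, 16, 16, 16, 16, 16, 16, 16, 16, 16, 16, 16, 16, 16, 16, 2, 2, 2, 2, 2, 2, 2, 1].
Σ(ℓ_i−1) = 255−23 = 232; sign = (−1)^232 = +1.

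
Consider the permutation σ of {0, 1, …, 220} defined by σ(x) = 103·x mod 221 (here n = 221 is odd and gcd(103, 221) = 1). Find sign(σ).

+1

Trace 103: π^k(103) = [103, 1] for k=0..1.
Cycle lengths of π_103 on ℤ/221ℤ: [2, 2, 2, 2, 2, 2, 2, 2, 2, 2, 2, 2, 2, 2, 2, 2, 2, 2, 2, 2, 2, 2, 2, 2, 2, 2, 2, 2, 2, 2, 2, 2, 2, 2, 2, 2, 2, 2, 2, 2, 2, 2, 2, 2, 2, 2, 2, 2, 2, 2, 2, 2, 2, 2, 2, 2, 2, 2, 2, 2, 2, 2, 2, 2, 2, 2, 2, 2, 2, 2, 2, 2, 2, 2, 2, 2, 2, 2, 2, 2, 2, 2, 2, 2, 2, 2, 2, 2, 2, 2, 2, 2, 2, 2, 2, 2, 2, 2, 2, 2, 2, 2, 1, 1, 1, 1, 1, 1, 1, 1, 1, 1, 1, 1, 1, 1, 1, 1, 1]; 119 cycles in total.
221 − 119 = 102 transpositions; sign(π) = (−1)^102 = +1.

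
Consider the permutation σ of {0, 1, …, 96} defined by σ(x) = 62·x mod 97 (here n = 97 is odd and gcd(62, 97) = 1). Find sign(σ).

Trace 1: π^k(1) = [1, 62, 61, 96, 35, 36] for k=0..5.
Cycle lengths of π_62 on ℤ/97ℤ: [6, 6, 6, 6, 6, 6, 6, 6, 6, 6, 6, 6, 6, 6, 6, 6, 1]; 17 cycles in total.
n − c = 97 − 17 = 80; sign = (−1)^80 = +1.
The Jacobi symbol (62|97) = +1 (Zolotarev) agrees.

+1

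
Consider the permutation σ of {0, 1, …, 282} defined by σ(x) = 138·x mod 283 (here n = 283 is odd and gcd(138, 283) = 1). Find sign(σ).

Start at x=78: 78 → 10 → 248 → 264 → 208 → 121 → 1 → … (one orbit).
Cycle type of π: 141×2 + 1; total 3 cycles.
sign(π) = (−1)^{n − #cycles} = (−1)^{283−3} = (−1)^280 = +1.
Via Zolotarev, sign(π_{138}) = (138|283) = +1.

+1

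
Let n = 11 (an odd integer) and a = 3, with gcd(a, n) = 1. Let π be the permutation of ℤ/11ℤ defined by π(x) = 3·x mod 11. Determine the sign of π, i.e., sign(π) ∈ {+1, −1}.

+1

Orbit of 4 under x↦3x: [4, 1, 3, 9, 5]… (length divides ord_11(3)).
Cycle lengths of π_3 on ℤ/11ℤ: [5, 5, 1]; 3 cycles in total.
sign(π) = (−1)^{n − #cycles} = (−1)^{11−3} = (−1)^8 = +1.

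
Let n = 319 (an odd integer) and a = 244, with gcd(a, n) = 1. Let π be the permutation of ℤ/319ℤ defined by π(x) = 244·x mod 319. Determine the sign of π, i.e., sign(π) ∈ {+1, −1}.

Start at x=249: 249 → 146 → 215 → 144 → 46 → 59 → 41 → … (one orbit).
23 cycles of lengths [20, 20, 20, 20, 20, 20, 20, 20, 20, 20, 20, 20, 20, 20, 10, 4, 4, 4, 4, 4, 4, 4, 1].
n − c = 319 − 23 = 296; sign = (−1)^296 = +1.

+1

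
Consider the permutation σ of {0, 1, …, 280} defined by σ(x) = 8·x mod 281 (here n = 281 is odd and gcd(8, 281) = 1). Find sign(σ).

+1

Orbit of 109 under x↦8x: [109, 29, 232, 170, 236, 202, 211]… (length divides ord_281(8)).
The orbit structure of x ↦ 8x mod 281: 5 orbits of sizes [70, 70, 70, 70, 1].
With 5 cycles on 281 points, sign = (−1)^{281−5} = +1.
The Jacobi symbol (8|281) = +1 (Zolotarev) agrees.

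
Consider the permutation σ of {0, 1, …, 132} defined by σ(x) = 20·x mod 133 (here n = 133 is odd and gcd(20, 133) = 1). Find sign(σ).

Start at x=20: 20 → 1 → 20 (one orbit).
π_20 has 76 disjoint cycles with lengths [2, 2, 2, 2, 2, 2, 2, 2, 2, 2, 2, 2, 2, 2, 2, 2, 2, 2, 2, 2, 2, 2, 2, 2, 2, 2, 2, 2, 2, 2, 2, 2, 2, 2, 2, 2, 2, 2, 2, 2, 2, 2, 2, 2, 2, 2, 2, 2, 2, 2, 2, 2, 2, 2, 2, 2, 2, 1, 1, 1, 1, 1, 1, 1, 1, 1, 1, 1, 1, 1, 1, 1, 1, 1, 1, 1] on {0,…,132}.
With 76 cycles on 133 points, sign = (−1)^{133−76} = -1.
The Jacobi symbol (20|133) = -1 (Zolotarev) agrees.

-1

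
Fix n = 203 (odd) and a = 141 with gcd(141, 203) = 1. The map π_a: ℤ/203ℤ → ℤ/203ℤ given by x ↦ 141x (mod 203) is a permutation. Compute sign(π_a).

+1

Trace 197: π^k(197) = [197, 169, 78, 36, 1, 141, 190] for k=0..6.
The orbit structure of x ↦ 141x mod 203: 35 orbits of sizes [7, 7, 7, 7, 7, 7, 7, 7, 7, 7, 7, 7, 7, 7, 7, 7, 7, 7, 7, 7, 7, 7, 7, 7, 7, 7, 7, 7, 1, 1, 1, 1, 1, 1, 1].
35 cycles on 203: each ℓ→(−1)^(ℓ−1), product (−1)^168 = +1.
Zolotarev: (141|203) = +1, matching the cycle-count sign.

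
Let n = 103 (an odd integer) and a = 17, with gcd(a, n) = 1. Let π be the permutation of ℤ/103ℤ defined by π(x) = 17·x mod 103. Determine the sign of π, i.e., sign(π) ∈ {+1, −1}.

+1

Orbit of 16 under x↦17x: [16, 66, 92, 19, 14, 32, 29]… (length divides ord_103(17)).
Cycle type of π: 51×2 + 1; total 3 cycles.
103 − 3 = 100 transpositions; sign(π) = (−1)^100 = +1.
Zolotarev: (17|103) = +1, matching the cycle-count sign.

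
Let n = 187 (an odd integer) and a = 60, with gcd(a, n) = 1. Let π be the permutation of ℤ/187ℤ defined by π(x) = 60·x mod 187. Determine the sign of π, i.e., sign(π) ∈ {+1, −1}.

Orbit of 15 under x↦60x: [15, 152, 144, 38, 36, 103, 9]… (length divides ord_187(60)).
The orbit structure of x ↦ 60x mod 187: 9 orbits of sizes [40, 40, 40, 40, 8, 8, 5, 5, 1].
187 − 9 = 178 transpositions; sign(π) = (−1)^178 = +1.
Zolotarev: (60|187) = +1, matching the cycle-count sign.

+1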